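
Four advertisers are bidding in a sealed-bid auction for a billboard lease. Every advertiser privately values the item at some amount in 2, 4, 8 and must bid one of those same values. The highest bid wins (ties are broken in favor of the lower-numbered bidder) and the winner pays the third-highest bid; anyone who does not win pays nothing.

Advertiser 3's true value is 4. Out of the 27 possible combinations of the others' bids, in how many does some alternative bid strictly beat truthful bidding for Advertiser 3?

Others bid (2, 2, 8): truth gives 0; bid 8 gives 2 > 0. Violating.
Others bid (2, 4, 2): truth gives 0; bid 8 gives 2 > 0. Violating.
Others bid (4, 2, 2): truth gives 0; bid 8 gives 2 > 0. Violating.
Others bid (2, 2, 2): truth gives 2; no alternative beats it.
Others bid (2, 2, 4): truth gives 2; no alternative beats it.
(Checking all 27 profiles: 3 have a profitable deviation, 24 do not.)

3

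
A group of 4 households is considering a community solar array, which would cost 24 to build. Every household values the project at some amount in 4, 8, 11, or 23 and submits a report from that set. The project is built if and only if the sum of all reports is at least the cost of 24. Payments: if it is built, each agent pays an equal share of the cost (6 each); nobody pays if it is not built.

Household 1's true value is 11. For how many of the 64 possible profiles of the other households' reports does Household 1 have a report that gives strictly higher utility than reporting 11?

Others report (4, 4, 4): truth gives 0; report 23 gives 5 > 0. Violating.
Others report (4, 4, 8): truth gives 5; no alternative beats it.
Others report (4, 4, 11): truth gives 5; no alternative beats it.
(Checking all 64 profiles: 1 has a profitable deviation, 63 do not.)

1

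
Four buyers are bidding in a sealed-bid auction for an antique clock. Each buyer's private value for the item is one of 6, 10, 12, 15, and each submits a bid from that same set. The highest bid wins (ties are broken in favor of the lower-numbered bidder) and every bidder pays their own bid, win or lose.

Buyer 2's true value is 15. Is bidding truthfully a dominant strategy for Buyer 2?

No

Consider the case where Buyer 1 bids 6, Buyer 3 bids 6 and Buyer 4 bids 6.
Truthful bid 15: wins, pays 15, utility 15 - 15 = 0.
Bid 10 instead: wins, pays 10, utility 15 - 10 = 5.
Since 5 > 0, bidding 10 is strictly better here, so truthful bidding is not dominant.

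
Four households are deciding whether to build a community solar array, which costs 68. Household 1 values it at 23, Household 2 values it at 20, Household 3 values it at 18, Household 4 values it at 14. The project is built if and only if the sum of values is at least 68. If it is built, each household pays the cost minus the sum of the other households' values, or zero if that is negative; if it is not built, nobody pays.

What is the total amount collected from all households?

47

Total value 75 ≥ cost 68, so it is built.
Household 1: others sum to 52; max(0, 68 - 52) = 16.
Household 2: others sum to 55; max(0, 68 - 55) = 13.
Household 3: others sum to 57; max(0, 68 - 57) = 11.
Household 4: others sum to 61; max(0, 68 - 61) = 7.
Total collected = 16 + 13 + 11 + 7 = 47.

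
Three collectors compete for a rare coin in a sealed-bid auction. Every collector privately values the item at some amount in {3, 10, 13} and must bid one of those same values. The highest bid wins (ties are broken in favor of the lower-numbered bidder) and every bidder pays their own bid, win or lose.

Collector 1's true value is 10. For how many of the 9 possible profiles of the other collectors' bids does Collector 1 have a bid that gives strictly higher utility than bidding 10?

Others bid (3, 3): truth gives 0; bid 3 gives 7 > 0. Violating.
Others bid (3, 13): truth gives -10; bid 3 gives -3 > -10. Violating.
Others bid (10, 13): truth gives -10; bid 3 gives -3 > -10. Violating.
Others bid (13, 3): truth gives -10; bid 3 gives -3 > -10. Violating.
Others bid (3, 10): truth gives 0; no alternative beats it.
Others bid (10, 3): truth gives 0; no alternative beats it.
(Checking all 9 profiles: 6 have a profitable deviation, 3 do not.)

6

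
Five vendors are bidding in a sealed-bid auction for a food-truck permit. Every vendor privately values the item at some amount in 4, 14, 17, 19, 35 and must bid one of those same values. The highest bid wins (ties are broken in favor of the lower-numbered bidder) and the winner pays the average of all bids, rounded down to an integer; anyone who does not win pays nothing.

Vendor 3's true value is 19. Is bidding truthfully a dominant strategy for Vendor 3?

No

Consider the case where Vendor 1 bids 4, Vendor 2 bids 4, Vendor 4 bids 4 and Vendor 5 bids 4.
Truthful bid 19: wins, pays 7, utility 19 - 7 = 12.
Bid 14 instead: wins, pays 6, utility 19 - 6 = 13.
Since 13 > 12, bidding 14 is strictly better here, so truthful bidding is not dominant.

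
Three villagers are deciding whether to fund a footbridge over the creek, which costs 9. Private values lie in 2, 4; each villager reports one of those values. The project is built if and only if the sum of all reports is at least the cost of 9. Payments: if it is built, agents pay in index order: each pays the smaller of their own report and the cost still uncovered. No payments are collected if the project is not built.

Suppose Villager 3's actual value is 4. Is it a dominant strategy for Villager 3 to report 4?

Check each profile of the others' reports and compare truth against every alternative report.
Others report (2, 4): truth gives 1, best alternative gives 0.
Others report (4, 2): truth gives 1, best alternative gives 0.
Others report (4, 4): truth gives 3, best alternative gives 3.
Others report (2, 2): truth gives 0, best alternative gives 0.
In every case the truthful report is at least as good as any alternative, so it is a dominant strategy.

Yes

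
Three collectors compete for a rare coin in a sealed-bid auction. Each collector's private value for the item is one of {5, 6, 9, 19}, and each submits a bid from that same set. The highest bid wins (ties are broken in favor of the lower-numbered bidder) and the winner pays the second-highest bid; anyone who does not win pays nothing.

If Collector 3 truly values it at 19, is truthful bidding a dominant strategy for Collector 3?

Check each profile of the others' bids and compare truth against every alternative bid.
Others bid (5, 9): truth gives 10, best alternative gives 0.
Others bid (6, 9): truth gives 10, best alternative gives 0.
Others bid (9, 5): truth gives 10, best alternative gives 0.
Others bid (9, 6): truth gives 10, best alternative gives 0.
Others bid (9, 9): truth gives 10, best alternative gives 0.
Others bid (5, 5): truth gives 14, best alternative gives 14.
(Remaining 10 profiles checked similarly; truth is weakly best in each.)
In every case the truthful bid is at least as good as any alternative, so it is a dominant strategy.

Yes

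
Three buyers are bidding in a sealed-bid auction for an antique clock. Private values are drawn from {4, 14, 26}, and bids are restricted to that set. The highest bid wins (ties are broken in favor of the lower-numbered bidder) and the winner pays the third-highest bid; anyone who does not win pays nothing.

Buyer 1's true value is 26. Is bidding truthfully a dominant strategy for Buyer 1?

Check each profile of the others' bids and compare truth against every alternative bid.
Others bid (4, 26): truth gives 22, best alternative gives 0.
Others bid (26, 4): truth gives 22, best alternative gives 0.
Others bid (14, 26): truth gives 12, best alternative gives 0.
Others bid (26, 14): truth gives 12, best alternative gives 0.
Others bid (4, 4): truth gives 22, best alternative gives 22.
Others bid (4, 14): truth gives 22, best alternative gives 22.
(Remaining 3 profiles checked similarly; truth is weakly best in each.)
In every case the truthful bid is at least as good as any alternative, so it is a dominant strategy.

Yes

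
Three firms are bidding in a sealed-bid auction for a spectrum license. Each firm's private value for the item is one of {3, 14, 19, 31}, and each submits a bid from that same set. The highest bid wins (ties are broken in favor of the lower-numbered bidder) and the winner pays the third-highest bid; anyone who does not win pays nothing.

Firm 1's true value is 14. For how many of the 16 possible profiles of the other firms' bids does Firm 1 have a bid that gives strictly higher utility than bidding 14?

4

Others bid (3, 19): truth gives 0; bid 19 gives 11 > 0. Violating.
Others bid (3, 31): truth gives 0; bid 31 gives 11 > 0. Violating.
Others bid (19, 3): truth gives 0; bid 19 gives 11 > 0. Violating.
Others bid (31, 3): truth gives 0; bid 31 gives 11 > 0. Violating.
Others bid (3, 3): truth gives 11; no alternative beats it.
Others bid (3, 14): truth gives 11; no alternative beats it.
(Checking all 16 profiles: 4 have a profitable deviation, 12 do not.)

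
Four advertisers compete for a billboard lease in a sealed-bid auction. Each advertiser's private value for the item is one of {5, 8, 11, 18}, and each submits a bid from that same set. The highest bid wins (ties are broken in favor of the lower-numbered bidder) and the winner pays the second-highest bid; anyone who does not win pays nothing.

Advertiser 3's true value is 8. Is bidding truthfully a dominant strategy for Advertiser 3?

Check each profile of the others' bids and compare truth against every alternative bid.
Others bid (5, 5, 5): truth gives 3, best alternative gives 3.
Others bid (5, 5, 8): truth gives 0, best alternative gives 0.
Others bid (5, 5, 11): truth gives 0, best alternative gives 0.
Others bid (5, 5, 18): truth gives 0, best alternative gives 0.
Others bid (5, 8, 5): truth gives 0, best alternative gives 0.
Others bid (5, 8, 8): truth gives 0, best alternative gives 0.
(Remaining 58 profiles checked similarly; truth is weakly best in each.)
In every case the truthful bid is at least as good as any alternative, so it is a dominant strategy.

Yes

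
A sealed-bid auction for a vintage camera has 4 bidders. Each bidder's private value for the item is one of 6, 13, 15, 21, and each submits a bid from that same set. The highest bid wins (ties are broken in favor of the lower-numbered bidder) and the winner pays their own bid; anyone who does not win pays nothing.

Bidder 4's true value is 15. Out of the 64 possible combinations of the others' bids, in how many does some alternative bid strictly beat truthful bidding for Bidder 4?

Others bid (6, 6, 6): truth gives 0; bid 13 gives 2 > 0. Violating.
Others bid (6, 6, 13): truth gives 0; no alternative beats it.
Others bid (6, 6, 15): truth gives 0; no alternative beats it.
(Checking all 64 profiles: 1 has a profitable deviation, 63 do not.)

1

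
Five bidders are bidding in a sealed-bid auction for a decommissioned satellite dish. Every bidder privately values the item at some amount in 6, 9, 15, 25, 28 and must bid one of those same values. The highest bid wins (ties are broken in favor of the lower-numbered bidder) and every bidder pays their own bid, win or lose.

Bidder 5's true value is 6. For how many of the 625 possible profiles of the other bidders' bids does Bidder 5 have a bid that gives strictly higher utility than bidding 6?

1

Others bid (6, 6, 6, 6): truth gives -6; bid 9 gives -3 > -6. Violating.
Others bid (6, 6, 6, 9): truth gives -6; no alternative beats it.
Others bid (6, 6, 6, 15): truth gives -6; no alternative beats it.
(Checking all 625 profiles: 1 has a profitable deviation, 624 do not.)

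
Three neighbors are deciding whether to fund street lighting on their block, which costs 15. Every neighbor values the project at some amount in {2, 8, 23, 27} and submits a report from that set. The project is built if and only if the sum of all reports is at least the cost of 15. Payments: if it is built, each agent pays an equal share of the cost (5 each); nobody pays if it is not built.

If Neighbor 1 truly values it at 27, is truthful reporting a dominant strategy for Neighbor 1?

Yes

Check each profile of the others' reports and compare truth against every alternative report.
Others report (2, 2): truth gives 22, best alternative gives 22.
Others report (2, 8): truth gives 22, best alternative gives 22.
Others report (2, 23): truth gives 22, best alternative gives 22.
Others report (2, 27): truth gives 22, best alternative gives 22.
Others report (8, 2): truth gives 22, best alternative gives 22.
Others report (8, 8): truth gives 22, best alternative gives 22.
(Remaining 10 profiles checked similarly; truth is weakly best in each.)
In every case the truthful report is at least as good as any alternative, so it is a dominant strategy.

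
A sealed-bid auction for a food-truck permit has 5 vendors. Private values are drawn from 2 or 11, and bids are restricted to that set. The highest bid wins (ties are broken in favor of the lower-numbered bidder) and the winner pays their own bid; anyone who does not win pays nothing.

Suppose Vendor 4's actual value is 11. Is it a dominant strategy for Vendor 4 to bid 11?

Check each profile of the others' bids and compare truth against every alternative bid.
Others bid (2, 2, 2, 2): truth gives 0, best alternative gives 0.
Others bid (2, 2, 2, 11): truth gives 0, best alternative gives 0.
Others bid (2, 2, 11, 2): truth gives 0, best alternative gives 0.
Others bid (2, 2, 11, 11): truth gives 0, best alternative gives 0.
Others bid (2, 11, 2, 2): truth gives 0, best alternative gives 0.
Others bid (2, 11, 2, 11): truth gives 0, best alternative gives 0.
(Remaining 10 profiles checked similarly; truth is weakly best in each.)
In every case the truthful bid is at least as good as any alternative, so it is a dominant strategy.

Yes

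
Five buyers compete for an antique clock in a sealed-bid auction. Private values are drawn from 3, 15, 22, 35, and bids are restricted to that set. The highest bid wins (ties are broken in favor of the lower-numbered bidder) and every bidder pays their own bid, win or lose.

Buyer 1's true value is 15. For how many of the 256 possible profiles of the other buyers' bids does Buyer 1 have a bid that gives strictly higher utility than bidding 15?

241

Others bid (3, 3, 3, 3): truth gives 0; bid 3 gives 12 > 0. Violating.
Others bid (3, 3, 3, 22): truth gives -15; bid 3 gives -3 > -15. Violating.
Others bid (3, 3, 3, 35): truth gives -15; bid 3 gives -3 > -15. Violating.
Others bid (3, 3, 15, 22): truth gives -15; bid 3 gives -3 > -15. Violating.
Others bid (3, 3, 3, 15): truth gives 0; no alternative beats it.
Others bid (3, 3, 15, 3): truth gives 0; no alternative beats it.
(Checking all 256 profiles: 241 have a profitable deviation, 15 do not.)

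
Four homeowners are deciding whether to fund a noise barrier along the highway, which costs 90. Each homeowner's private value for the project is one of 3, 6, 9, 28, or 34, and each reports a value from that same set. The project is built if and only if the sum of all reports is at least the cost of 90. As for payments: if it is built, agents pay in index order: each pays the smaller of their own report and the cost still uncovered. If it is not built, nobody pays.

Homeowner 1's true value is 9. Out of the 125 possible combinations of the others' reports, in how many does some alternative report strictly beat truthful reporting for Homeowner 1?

8

Others report (28, 28, 28): truth gives 0; report 6 gives 3 > 0. Violating.
Others report (28, 28, 34): truth gives 0; report 3 gives 6 > 0. Violating.
Others report (28, 34, 28): truth gives 0; report 3 gives 6 > 0. Violating.
Others report (28, 34, 34): truth gives 0; report 3 gives 6 > 0. Violating.
Others report (3, 3, 3): truth gives 0; no alternative beats it.
Others report (3, 3, 6): truth gives 0; no alternative beats it.
(Checking all 125 profiles: 8 have a profitable deviation, 117 do not.)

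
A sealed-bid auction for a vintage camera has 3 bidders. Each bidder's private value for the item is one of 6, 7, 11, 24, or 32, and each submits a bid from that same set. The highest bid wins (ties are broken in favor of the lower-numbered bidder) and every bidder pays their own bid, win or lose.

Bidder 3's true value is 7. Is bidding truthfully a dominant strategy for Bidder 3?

Consider the case where Bidder 1 bids 6 and Bidder 2 bids 7.
Truthful bid 7: loses but pays 7, utility -7.
Bid 6 instead: loses but pays 6, utility -6.
Since -6 > -7, bidding 6 is strictly better here, so truthful bidding is not dominant.

No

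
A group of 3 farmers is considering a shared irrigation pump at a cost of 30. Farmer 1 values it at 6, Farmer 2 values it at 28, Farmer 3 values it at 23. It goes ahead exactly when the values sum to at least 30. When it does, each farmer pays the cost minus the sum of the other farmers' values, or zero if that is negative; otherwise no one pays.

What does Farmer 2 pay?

1

Total value 57 ≥ cost 30, so the project is built.
The other farmers' values sum to 29.
Cost minus that sum is 30 - 29 = 1.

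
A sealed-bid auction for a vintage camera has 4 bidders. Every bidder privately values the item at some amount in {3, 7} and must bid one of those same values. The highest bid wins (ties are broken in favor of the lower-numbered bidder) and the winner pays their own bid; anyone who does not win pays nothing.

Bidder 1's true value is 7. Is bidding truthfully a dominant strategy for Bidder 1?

No

Consider the case where Bidder 2 bids 3, Bidder 3 bids 3 and Bidder 4 bids 3.
Truthful bid 7: wins, pays 7, utility 7 - 7 = 0.
Bid 3 instead: wins, pays 3, utility 7 - 3 = 4.
Since 4 > 0, bidding 3 is strictly better here, so truthful bidding is not dominant.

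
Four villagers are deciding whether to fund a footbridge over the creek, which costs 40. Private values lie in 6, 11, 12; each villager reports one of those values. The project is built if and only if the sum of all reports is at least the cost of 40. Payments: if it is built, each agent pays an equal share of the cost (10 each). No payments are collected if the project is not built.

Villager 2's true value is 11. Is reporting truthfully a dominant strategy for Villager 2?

Consider the case where Villager 1 reports 6, Villager 3 reports 11 and Villager 4 reports 11.
Truthful report 11: project not built, utility 0.
Report 12 instead: project built, pays 10, utility 11 - 10 = 1.
Since 1 > 0, reporting 12 is strictly better here, so truthful reporting is not dominant.

No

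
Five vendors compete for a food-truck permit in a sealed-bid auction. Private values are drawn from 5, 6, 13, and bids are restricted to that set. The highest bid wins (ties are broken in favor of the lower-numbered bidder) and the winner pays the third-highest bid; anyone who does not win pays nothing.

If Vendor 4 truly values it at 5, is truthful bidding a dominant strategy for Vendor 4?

Yes

Check each profile of the others' bids and compare truth against every alternative bid.
Others bid (5, 5, 5, 5): truth gives 0, best alternative gives 0.
Others bid (5, 5, 5, 6): truth gives 0, best alternative gives 0.
Others bid (5, 5, 5, 13): truth gives 0, best alternative gives 0.
Others bid (5, 5, 6, 5): truth gives 0, best alternative gives 0.
Others bid (5, 5, 6, 6): truth gives 0, best alternative gives 0.
Others bid (5, 5, 6, 13): truth gives 0, best alternative gives 0.
(Remaining 75 profiles checked similarly; truth is weakly best in each.)
In every case the truthful bid is at least as good as any alternative, so it is a dominant strategy.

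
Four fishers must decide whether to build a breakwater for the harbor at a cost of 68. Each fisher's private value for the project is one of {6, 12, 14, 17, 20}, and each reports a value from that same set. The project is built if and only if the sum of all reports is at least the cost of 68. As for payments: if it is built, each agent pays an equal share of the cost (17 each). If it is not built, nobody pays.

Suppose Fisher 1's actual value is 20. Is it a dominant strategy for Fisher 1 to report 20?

Yes

Check each profile of the others' reports and compare truth against every alternative report.
Others report (12, 17, 20): truth gives 3, best alternative gives 0.
Others report (12, 20, 17): truth gives 3, best alternative gives 0.
Others report (14, 14, 20): truth gives 3, best alternative gives 0.
Others report (14, 17, 17): truth gives 3, best alternative gives 0.
Others report (14, 20, 14): truth gives 3, best alternative gives 0.
Others report (17, 12, 20): truth gives 3, best alternative gives 0.
(Remaining 119 profiles checked similarly; truth is weakly best in each.)
In every case the truthful report is at least as good as any alternative, so it is a dominant strategy.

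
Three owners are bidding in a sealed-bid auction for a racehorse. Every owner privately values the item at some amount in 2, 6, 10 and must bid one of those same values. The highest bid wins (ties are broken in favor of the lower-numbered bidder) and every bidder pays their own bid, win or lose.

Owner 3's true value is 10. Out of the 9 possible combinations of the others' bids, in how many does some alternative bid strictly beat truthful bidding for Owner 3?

Others bid (2, 2): truth gives 0; bid 6 gives 4 > 0. Violating.
Others bid (2, 10): truth gives -10; bid 2 gives -2 > -10. Violating.
Others bid (6, 10): truth gives -10; bid 2 gives -2 > -10. Violating.
Others bid (10, 2): truth gives -10; bid 2 gives -2 > -10. Violating.
Others bid (2, 6): truth gives 0; no alternative beats it.
Others bid (6, 2): truth gives 0; no alternative beats it.
(Checking all 9 profiles: 6 have a profitable deviation, 3 do not.)

6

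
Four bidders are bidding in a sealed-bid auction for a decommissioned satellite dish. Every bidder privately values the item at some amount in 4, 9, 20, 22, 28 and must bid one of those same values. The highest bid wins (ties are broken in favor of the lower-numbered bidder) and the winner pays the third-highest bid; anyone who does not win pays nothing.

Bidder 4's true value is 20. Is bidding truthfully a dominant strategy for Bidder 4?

Consider the case where Bidder 1 bids 4, Bidder 2 bids 4 and Bidder 3 bids 20.
Truthful bid 20: loses, pays 0, utility 0.
Bid 22 instead: wins, pays 4, utility 20 - 4 = 16.
Since 16 > 0, bidding 22 is strictly better here, so truthful bidding is not dominant.

No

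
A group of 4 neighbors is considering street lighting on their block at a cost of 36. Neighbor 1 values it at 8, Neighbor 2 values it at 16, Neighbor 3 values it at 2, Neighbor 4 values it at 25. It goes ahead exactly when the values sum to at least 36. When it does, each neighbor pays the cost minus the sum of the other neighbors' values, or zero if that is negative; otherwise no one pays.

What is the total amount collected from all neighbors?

11

Total value 51 ≥ cost 36, so it is built.
Neighbor 1: others sum to 43; max(0, 36 - 43) = 0.
Neighbor 2: others sum to 35; max(0, 36 - 35) = 1.
Neighbor 3: others sum to 49; max(0, 36 - 49) = 0.
Neighbor 4: others sum to 26; max(0, 36 - 26) = 10.
Total collected = 0 + 1 + 0 + 10 = 11.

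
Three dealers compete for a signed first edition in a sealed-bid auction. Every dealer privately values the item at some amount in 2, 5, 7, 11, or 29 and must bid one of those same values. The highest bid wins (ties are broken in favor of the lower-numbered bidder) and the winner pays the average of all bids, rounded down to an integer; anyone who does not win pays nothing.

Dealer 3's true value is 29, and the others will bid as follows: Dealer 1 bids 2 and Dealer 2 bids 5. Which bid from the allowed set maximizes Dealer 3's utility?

Bid 2: loses, pays 0, utility 0.
Bid 5: loses, pays 0, utility 0.
Bid 7: wins, pays 4, utility 29 - 4 = 25.
Bid 11: wins, pays 6, utility 29 - 6 = 23.
Bid 29: wins, pays 12, utility 29 - 12 = 17.
The best choice is 7 with utility 25.

7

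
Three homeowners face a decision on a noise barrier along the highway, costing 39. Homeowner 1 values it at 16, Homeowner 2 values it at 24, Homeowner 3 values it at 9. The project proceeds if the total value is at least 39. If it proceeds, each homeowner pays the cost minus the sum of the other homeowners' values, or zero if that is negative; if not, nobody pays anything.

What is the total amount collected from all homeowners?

20

Total value 49 ≥ cost 39, so it is built.
Homeowner 1: others sum to 33; max(0, 39 - 33) = 6.
Homeowner 2: others sum to 25; max(0, 39 - 25) = 14.
Homeowner 3: others sum to 40; max(0, 39 - 40) = 0.
Total collected = 6 + 14 + 0 = 20.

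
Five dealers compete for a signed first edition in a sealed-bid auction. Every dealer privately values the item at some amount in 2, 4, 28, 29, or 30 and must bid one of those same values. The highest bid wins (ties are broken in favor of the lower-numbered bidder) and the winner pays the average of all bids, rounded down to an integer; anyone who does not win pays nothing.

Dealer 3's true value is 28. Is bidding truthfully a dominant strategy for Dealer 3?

Consider the case where Dealer 1 bids 2, Dealer 2 bids 2, Dealer 4 bids 2 and Dealer 5 bids 2.
Truthful bid 28: wins, pays 7, utility 28 - 7 = 21.
Bid 4 instead: wins, pays 2, utility 28 - 2 = 26.
Since 26 > 21, bidding 4 is strictly better here, so truthful bidding is not dominant.

No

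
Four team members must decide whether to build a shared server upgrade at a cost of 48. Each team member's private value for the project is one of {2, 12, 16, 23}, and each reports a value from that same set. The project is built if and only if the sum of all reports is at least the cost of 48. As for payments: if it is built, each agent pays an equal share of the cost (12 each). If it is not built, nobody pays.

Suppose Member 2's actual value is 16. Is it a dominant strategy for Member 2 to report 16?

Consider the case where Member 1 reports 2, Member 3 reports 2 and Member 4 reports 23.
Truthful report 16: project not built, utility 0.
Report 23 instead: project built, pays 12, utility 16 - 12 = 4.
Since 4 > 0, reporting 23 is strictly better here, so truthful reporting is not dominant.

No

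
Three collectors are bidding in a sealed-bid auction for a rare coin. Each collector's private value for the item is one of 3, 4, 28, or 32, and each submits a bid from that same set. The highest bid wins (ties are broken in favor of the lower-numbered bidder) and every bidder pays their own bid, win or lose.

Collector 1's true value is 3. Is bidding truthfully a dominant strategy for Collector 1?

No

Consider the case where Collector 2 bids 3 and Collector 3 bids 4.
Truthful bid 3: loses but pays 3, utility -3.
Bid 4 instead: wins, pays 4, utility 3 - 4 = -1.
Since -1 > -3, bidding 4 is strictly better here, so truthful bidding is not dominant.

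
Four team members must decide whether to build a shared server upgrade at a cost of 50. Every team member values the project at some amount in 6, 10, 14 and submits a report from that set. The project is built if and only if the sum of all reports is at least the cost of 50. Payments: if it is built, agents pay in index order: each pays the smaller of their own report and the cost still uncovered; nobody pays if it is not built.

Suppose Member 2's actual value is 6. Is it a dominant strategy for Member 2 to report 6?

Check each profile of the others' reports and compare truth against every alternative report.
Others report (14, 14, 14): truth gives 0, best alternative gives -4.
Others report (6, 6, 6): truth gives 0, best alternative gives 0.
Others report (6, 6, 10): truth gives 0, best alternative gives 0.
Others report (6, 6, 14): truth gives 0, best alternative gives 0.
Others report (6, 10, 6): truth gives 0, best alternative gives 0.
Others report (6, 10, 10): truth gives 0, best alternative gives 0.
(Remaining 21 profiles checked similarly; truth is weakly best in each.)
In every case the truthful report is at least as good as any alternative, so it is a dominant strategy.

Yes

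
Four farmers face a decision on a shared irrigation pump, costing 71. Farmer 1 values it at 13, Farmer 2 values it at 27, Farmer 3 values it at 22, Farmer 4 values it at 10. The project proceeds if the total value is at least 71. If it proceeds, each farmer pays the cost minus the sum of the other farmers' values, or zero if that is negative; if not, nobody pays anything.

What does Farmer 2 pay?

Total value 72 ≥ cost 71, so the project is built.
The other farmers' values sum to 45.
Cost minus that sum is 71 - 45 = 26.

26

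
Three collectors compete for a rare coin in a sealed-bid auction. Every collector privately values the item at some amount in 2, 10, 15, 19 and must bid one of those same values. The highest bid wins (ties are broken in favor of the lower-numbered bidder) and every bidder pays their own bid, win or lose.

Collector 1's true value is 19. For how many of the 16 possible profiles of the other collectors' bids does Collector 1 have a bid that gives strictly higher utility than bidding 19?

Others bid (2, 2): truth gives 0; bid 2 gives 17 > 0. Violating.
Others bid (2, 10): truth gives 0; bid 10 gives 9 > 0. Violating.
Others bid (2, 15): truth gives 0; bid 15 gives 4 > 0. Violating.
Others bid (10, 2): truth gives 0; bid 10 gives 9 > 0. Violating.
Others bid (2, 19): truth gives 0; no alternative beats it.
Others bid (10, 19): truth gives 0; no alternative beats it.
(Checking all 16 profiles: 9 have a profitable deviation, 7 do not.)

9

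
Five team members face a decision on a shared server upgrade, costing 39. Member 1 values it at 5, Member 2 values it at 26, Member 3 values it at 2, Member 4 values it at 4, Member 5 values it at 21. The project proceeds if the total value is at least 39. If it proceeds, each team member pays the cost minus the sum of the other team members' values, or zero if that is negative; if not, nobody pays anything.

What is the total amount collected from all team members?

Total value 58 ≥ cost 39, so it is built.
Member 1: others sum to 53; max(0, 39 - 53) = 0.
Member 2: others sum to 32; max(0, 39 - 32) = 7.
Member 3: others sum to 56; max(0, 39 - 56) = 0.
Member 4: others sum to 54; max(0, 39 - 54) = 0.
Member 5: others sum to 37; max(0, 39 - 37) = 2.
Total collected = 0 + 7 + 0 + 0 + 2 = 9.

9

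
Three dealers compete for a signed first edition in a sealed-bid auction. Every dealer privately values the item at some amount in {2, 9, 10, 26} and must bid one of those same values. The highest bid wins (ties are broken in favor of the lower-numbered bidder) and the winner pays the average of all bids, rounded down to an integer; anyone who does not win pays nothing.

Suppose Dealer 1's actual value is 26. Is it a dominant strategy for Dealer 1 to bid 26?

No

Consider the case where Dealer 2 bids 2 and Dealer 3 bids 2.
Truthful bid 26: wins, pays 10, utility 26 - 10 = 16.
Bid 2 instead: wins, pays 2, utility 26 - 2 = 24.
Since 24 > 16, bidding 2 is strictly better here, so truthful bidding is not dominant.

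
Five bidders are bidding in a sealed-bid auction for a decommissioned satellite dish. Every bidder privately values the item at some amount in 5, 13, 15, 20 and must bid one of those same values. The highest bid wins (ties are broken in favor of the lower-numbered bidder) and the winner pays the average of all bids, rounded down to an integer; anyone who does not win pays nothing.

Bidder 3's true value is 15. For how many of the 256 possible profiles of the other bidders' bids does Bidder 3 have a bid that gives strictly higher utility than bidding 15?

Others bid (5, 5, 5, 5): truth gives 8; bid 13 gives 9 > 8. Violating.
Others bid (5, 5, 5, 20): truth gives 0; bid 20 gives 4 > 0. Violating.
Others bid (5, 5, 13, 13): truth gives 5; bid 13 gives 6 > 5. Violating.
Others bid (5, 5, 13, 20): truth gives 0; bid 20 gives 3 > 0. Violating.
Others bid (5, 5, 5, 13): truth gives 7; no alternative beats it.
Others bid (5, 5, 5, 15): truth gives 6; no alternative beats it.
(Checking all 256 profiles: 70 have a profitable deviation, 186 do not.)

70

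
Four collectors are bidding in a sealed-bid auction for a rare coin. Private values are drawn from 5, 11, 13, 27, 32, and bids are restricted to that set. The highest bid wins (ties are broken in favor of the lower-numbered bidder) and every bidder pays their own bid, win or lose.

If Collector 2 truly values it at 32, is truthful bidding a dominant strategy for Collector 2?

No

Consider the case where Collector 1 bids 5, Collector 3 bids 5 and Collector 4 bids 5.
Truthful bid 32: wins, pays 32, utility 32 - 32 = 0.
Bid 11 instead: wins, pays 11, utility 32 - 11 = 21.
Since 21 > 0, bidding 11 is strictly better here, so truthful bidding is not dominant.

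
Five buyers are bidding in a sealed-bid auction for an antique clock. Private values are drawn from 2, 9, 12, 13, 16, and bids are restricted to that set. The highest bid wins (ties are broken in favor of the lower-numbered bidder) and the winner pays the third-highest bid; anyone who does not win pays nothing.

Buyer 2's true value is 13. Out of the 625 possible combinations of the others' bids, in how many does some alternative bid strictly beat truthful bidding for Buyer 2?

108

Others bid (2, 2, 2, 16): truth gives 0; bid 16 gives 11 > 0. Violating.
Others bid (2, 2, 9, 16): truth gives 0; bid 16 gives 4 > 0. Violating.
Others bid (2, 2, 12, 16): truth gives 0; bid 16 gives 1 > 0. Violating.
Others bid (2, 2, 16, 2): truth gives 0; bid 16 gives 11 > 0. Violating.
Others bid (2, 2, 2, 2): truth gives 11; no alternative beats it.
Others bid (2, 2, 2, 9): truth gives 11; no alternative beats it.
(Checking all 625 profiles: 108 have a profitable deviation, 517 do not.)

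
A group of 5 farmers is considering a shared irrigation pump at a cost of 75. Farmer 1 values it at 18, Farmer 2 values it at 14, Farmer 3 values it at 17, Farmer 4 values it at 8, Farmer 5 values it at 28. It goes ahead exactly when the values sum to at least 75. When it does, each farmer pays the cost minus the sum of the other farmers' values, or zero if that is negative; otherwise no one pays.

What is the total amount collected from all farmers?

37

Total value 85 ≥ cost 75, so it is built.
Farmer 1: others sum to 67; max(0, 75 - 67) = 8.
Farmer 2: others sum to 71; max(0, 75 - 71) = 4.
Farmer 3: others sum to 68; max(0, 75 - 68) = 7.
Farmer 4: others sum to 77; max(0, 75 - 77) = 0.
Farmer 5: others sum to 57; max(0, 75 - 57) = 18.
Total collected = 8 + 4 + 7 + 0 + 18 = 37.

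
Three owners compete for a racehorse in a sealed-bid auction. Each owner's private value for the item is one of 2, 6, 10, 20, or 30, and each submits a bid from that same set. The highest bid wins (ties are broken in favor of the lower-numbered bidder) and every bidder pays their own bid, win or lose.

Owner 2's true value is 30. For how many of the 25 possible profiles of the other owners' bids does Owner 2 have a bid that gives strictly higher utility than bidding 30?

17

Others bid (2, 2): truth gives 0; bid 6 gives 24 > 0. Violating.
Others bid (2, 6): truth gives 0; bid 6 gives 24 > 0. Violating.
Others bid (2, 10): truth gives 0; bid 10 gives 20 > 0. Violating.
Others bid (2, 20): truth gives 0; bid 20 gives 10 > 0. Violating.
Others bid (2, 30): truth gives 0; no alternative beats it.
Others bid (6, 30): truth gives 0; no alternative beats it.
(Checking all 25 profiles: 17 have a profitable deviation, 8 do not.)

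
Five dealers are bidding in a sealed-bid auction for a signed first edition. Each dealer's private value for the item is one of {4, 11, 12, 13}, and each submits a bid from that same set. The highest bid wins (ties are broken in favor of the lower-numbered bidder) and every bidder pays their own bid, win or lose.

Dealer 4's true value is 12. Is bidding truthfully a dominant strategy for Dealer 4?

Consider the case where Dealer 1 bids 4, Dealer 2 bids 4, Dealer 3 bids 4 and Dealer 5 bids 4.
Truthful bid 12: wins, pays 12, utility 12 - 12 = 0.
Bid 11 instead: wins, pays 11, utility 12 - 11 = 1.
Since 1 > 0, bidding 11 is strictly better here, so truthful bidding is not dominant.

No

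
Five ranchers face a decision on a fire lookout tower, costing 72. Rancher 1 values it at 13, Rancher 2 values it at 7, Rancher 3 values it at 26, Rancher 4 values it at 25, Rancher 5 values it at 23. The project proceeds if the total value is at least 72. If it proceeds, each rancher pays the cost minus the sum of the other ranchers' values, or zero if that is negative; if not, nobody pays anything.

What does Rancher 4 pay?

Total value 94 ≥ cost 72, so the project is built.
The other ranchers' values sum to 69.
Cost minus that sum is 72 - 69 = 3.

3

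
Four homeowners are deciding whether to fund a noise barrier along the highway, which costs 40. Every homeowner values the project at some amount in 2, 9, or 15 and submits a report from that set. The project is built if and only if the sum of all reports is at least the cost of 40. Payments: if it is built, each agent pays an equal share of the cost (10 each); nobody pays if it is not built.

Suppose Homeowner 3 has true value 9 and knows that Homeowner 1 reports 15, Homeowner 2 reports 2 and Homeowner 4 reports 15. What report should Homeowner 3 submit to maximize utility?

Report 2: project not built, utility 0.
Report 9: project built, pays 10, utility 9 - 10 = -1.
Report 15: project built, pays 10, utility 9 - 10 = -1.
The best choice is 2 with utility 0.

2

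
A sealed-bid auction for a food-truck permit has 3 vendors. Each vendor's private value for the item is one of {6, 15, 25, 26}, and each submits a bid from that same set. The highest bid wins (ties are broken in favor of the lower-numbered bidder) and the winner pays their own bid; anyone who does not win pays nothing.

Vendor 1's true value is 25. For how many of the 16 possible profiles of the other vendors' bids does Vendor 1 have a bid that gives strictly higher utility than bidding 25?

4

Others bid (6, 6): truth gives 0; bid 6 gives 19 > 0. Violating.
Others bid (6, 15): truth gives 0; bid 15 gives 10 > 0. Violating.
Others bid (15, 6): truth gives 0; bid 15 gives 10 > 0. Violating.
Others bid (15, 15): truth gives 0; bid 15 gives 10 > 0. Violating.
Others bid (6, 25): truth gives 0; no alternative beats it.
Others bid (6, 26): truth gives 0; no alternative beats it.
(Checking all 16 profiles: 4 have a profitable deviation, 12 do not.)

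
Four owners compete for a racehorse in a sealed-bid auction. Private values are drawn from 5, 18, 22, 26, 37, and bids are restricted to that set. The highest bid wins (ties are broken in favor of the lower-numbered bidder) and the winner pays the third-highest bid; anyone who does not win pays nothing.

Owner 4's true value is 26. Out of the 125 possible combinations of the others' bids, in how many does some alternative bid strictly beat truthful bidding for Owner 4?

27

Others bid (5, 5, 26): truth gives 0; bid 37 gives 21 > 0. Violating.
Others bid (5, 18, 26): truth gives 0; bid 37 gives 8 > 0. Violating.
Others bid (5, 22, 26): truth gives 0; bid 37 gives 4 > 0. Violating.
Others bid (5, 26, 5): truth gives 0; bid 37 gives 21 > 0. Violating.
Others bid (5, 5, 5): truth gives 21; no alternative beats it.
Others bid (5, 5, 18): truth gives 21; no alternative beats it.
(Checking all 125 profiles: 27 have a profitable deviation, 98 do not.)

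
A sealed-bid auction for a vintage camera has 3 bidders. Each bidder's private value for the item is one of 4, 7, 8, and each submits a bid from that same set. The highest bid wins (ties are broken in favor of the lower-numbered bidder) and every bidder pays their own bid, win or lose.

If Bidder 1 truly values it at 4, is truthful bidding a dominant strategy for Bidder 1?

No

Consider the case where Bidder 2 bids 4 and Bidder 3 bids 7.
Truthful bid 4: loses but pays 4, utility -4.
Bid 7 instead: wins, pays 7, utility 4 - 7 = -3.
Since -3 > -4, bidding 7 is strictly better here, so truthful bidding is not dominant.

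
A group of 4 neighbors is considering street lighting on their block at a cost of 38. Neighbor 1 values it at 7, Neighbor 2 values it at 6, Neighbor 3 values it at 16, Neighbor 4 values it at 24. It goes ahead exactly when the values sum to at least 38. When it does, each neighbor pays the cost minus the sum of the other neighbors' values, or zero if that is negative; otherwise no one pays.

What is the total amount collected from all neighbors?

Total value 53 ≥ cost 38, so it is built.
Neighbor 1: others sum to 46; max(0, 38 - 46) = 0.
Neighbor 2: others sum to 47; max(0, 38 - 47) = 0.
Neighbor 3: others sum to 37; max(0, 38 - 37) = 1.
Neighbor 4: others sum to 29; max(0, 38 - 29) = 9.
Total collected = 0 + 0 + 1 + 9 = 10.

10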